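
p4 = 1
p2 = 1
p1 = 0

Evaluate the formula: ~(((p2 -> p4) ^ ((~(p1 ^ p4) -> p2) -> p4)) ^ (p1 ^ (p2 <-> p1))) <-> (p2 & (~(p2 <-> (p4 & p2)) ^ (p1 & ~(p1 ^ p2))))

0

Substituting p4=1, p2=1, p1=0:
p2 -> p4 = 1 -> 1 = 1
p1 ^ p4 = 0 ^ 1 = 1
~(p1 ^ p4) = ~1 = 0
~(p1 ^ p4) -> p2 = 0 -> 1 = 1
(~(p1 ^ p4) -> p2) -> p4 = 1 -> 1 = 1
(p2 -> p4) ^ ((~(p1 ^ p4) -> p2) -> p4) = 1 ^ 1 = 0
p2 <-> p1 = 1 <-> 0 = 0
p1 ^ (p2 <-> p1) = 0 ^ 0 = 0
((p2 -> p4) ^ ((~(p1 ^ p4) -> p2) -> p4)) ^ (p1 ^ (p2 <-> p1)) = 0 ^ 0 = 0
~(((p2 -> p4) ^ ((~(p1 ^ p4) -> p2) -> p4)) ^ (p1 ^ (p2 <-> p1))) = ~0 = 1
p4 & p2 = 1 & 1 = 1
p2 <-> (p4 & p2) = 1 <-> 1 = 1
~(p2 <-> (p4 & p2)) = ~1 = 0
p1 ^ p2 = 0 ^ 1 = 1
~(p1 ^ p2) = ~1 = 0
p1 & ~(p1 ^ p2) = 0 & 0 = 0
~(p2 <-> (p4 & p2)) ^ (p1 & ~(p1 ^ p2)) = 0 ^ 0 = 0
p2 & (~(p2 <-> (p4 & p2)) ^ (p1 & ~(p1 ^ p2))) = 1 & 0 = 0
~(((p2 -> p4) ^ ((~(p1 ^ p4) -> p2) -> p4)) ^ (p1 ^ (p2 <-> p1))) <-> (p2 & (~(p2 <-> (p4 & p2)) ^ (p1 & ~(p1 ^ p2)))) = 1 <-> 0 = 0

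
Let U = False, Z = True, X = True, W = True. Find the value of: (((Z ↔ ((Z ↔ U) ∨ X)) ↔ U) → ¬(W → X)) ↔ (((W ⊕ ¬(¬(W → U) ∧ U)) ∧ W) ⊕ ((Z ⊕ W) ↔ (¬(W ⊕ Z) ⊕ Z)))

True

Substituting U=False, Z=True, X=True, W=True:
Z ↔ U = True ↔ False = False
(Z ↔ U) ∨ X = False ∨ True = True
Z ↔ ((Z ↔ U) ∨ X) = True ↔ True = True
(Z ↔ ((Z ↔ U) ∨ X)) ↔ U = True ↔ False = False
W → X = True → True = True
¬(W → X) = ¬True = False
((Z ↔ ((Z ↔ U) ∨ X)) ↔ U) → ¬(W → X) = False → False = True
W → U = True → False = False
¬(W → U) = ¬False = True
¬(W → U) ∧ U = True ∧ False = False
¬(¬(W → U) ∧ U) = ¬False = True
W ⊕ ¬(¬(W → U) ∧ U) = True ⊕ True = False
(W ⊕ ¬(¬(W → U) ∧ U)) ∧ W = False ∧ True = False
Z ⊕ W = True ⊕ True = False
W ⊕ Z = True ⊕ True = False
¬(W ⊕ Z) = ¬False = True
¬(W ⊕ Z) ⊕ Z = True ⊕ True = False
(Z ⊕ W) ↔ (¬(W ⊕ Z) ⊕ Z) = False ↔ False = True
((W ⊕ ¬(¬(W → U) ∧ U)) ∧ W) ⊕ ((Z ⊕ W) ↔ (¬(W ⊕ Z) ⊕ Z)) = False ⊕ True = True
(((Z ↔ ((Z ↔ U) ∨ X)) ↔ U) → ¬(W → X)) ↔ (((W ⊕ ¬(¬(W → U) ∧ U)) ∧ W) ⊕ ((Z ⊕ W) ↔ (¬(W ⊕ Z) ⊕ Z))) = True ↔ True = True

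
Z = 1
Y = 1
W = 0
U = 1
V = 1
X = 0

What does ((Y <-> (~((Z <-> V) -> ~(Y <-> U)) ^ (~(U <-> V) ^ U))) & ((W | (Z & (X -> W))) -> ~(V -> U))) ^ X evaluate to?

Z <-> V = 1 <-> 1 = 1
Y <-> U = 1 <-> 1 = 1
~(Y <-> U) = ~1 = 0
(Z <-> V) -> ~(Y <-> U) = 1 -> 0 = 0
~((Z <-> V) -> ~(Y <-> U)) = ~0 = 1
U <-> V = 1 <-> 1 = 1
~(U <-> V) = ~1 = 0
~(U <-> V) ^ U = 0 ^ 1 = 1
~((Z <-> V) -> ~(Y <-> U)) ^ (~(U <-> V) ^ U) = 1 ^ 1 = 0
Y <-> (~((Z <-> V) -> ~(Y <-> U)) ^ (~(U <-> V) ^ U)) = 1 <-> 0 = 0
X -> W = 0 -> 0 = 1
Z & (X -> W) = 1 & 1 = 1
W | (Z & (X -> W)) = 0 | 1 = 1
V -> U = 1 -> 1 = 1
~(V -> U) = ~1 = 0
(W | (Z & (X -> W))) -> ~(V -> U) = 1 -> 0 = 0
(Y <-> (~((Z <-> V) -> ~(Y <-> U)) ^ (~(U <-> V) ^ U))) & ((W | (Z & (X -> W))) -> ~(V -> U)) = 0 & 0 = 0
((Y <-> (~((Z <-> V) -> ~(Y <-> U)) ^ (~(U <-> V) ^ U))) & ((W | (Z & (X -> W))) -> ~(V -> U))) ^ X = 0 ^ 0 = 0

0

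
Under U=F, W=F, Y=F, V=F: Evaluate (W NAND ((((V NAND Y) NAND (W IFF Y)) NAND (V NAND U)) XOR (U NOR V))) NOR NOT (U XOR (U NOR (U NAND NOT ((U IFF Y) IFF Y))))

F

V NAND Y = F NAND F = T
W IFF Y = F IFF F = T
(V NAND Y) NAND (W IFF Y) = T NAND T = F
V NAND U = F NAND F = T
((V NAND Y) NAND (W IFF Y)) NAND (V NAND U) = F NAND T = T
U NOR V = F NOR F = T
(((V NAND Y) NAND (W IFF Y)) NAND (V NAND U)) XOR (U NOR V) = T XOR T = F
W NAND ((((V NAND Y) NAND (W IFF Y)) NAND (V NAND U)) XOR (U NOR V)) = F NAND F = T
U IFF Y = F IFF F = T
(U IFF Y) IFF Y = T IFF F = F
NOT ((U IFF Y) IFF Y) = NOT F = T
U NAND NOT ((U IFF Y) IFF Y) = F NAND T = T
U NOR (U NAND NOT ((U IFF Y) IFF Y)) = F NOR T = F
U XOR (U NOR (U NAND NOT ((U IFF Y) IFF Y))) = F XOR F = F
NOT (U XOR (U NOR (U NAND NOT ((U IFF Y) IFF Y)))) = NOT F = T
(W NAND ((((V NAND Y) NAND (W IFF Y)) NAND (V NAND U)) XOR (U NOR V))) NOR NOT (U XOR (U NOR (U NAND NOT ((U IFF Y) IFF Y)))) = T NOR T = F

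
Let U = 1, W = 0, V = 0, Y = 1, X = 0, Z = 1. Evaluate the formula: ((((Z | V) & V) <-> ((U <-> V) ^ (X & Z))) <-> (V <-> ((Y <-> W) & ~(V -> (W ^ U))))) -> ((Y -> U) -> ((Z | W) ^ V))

1

Z | V = 1 | 0 = 1
(Z | V) & V = 1 & 0 = 0
U <-> V = 1 <-> 0 = 0
X & Z = 0 & 1 = 0
(U <-> V) ^ (X & Z) = 0 ^ 0 = 0
((Z | V) & V) <-> ((U <-> V) ^ (X & Z)) = 0 <-> 0 = 1
Y <-> W = 1 <-> 0 = 0
W ^ U = 0 ^ 1 = 1
V -> (W ^ U) = 0 -> 1 = 1
~(V -> (W ^ U)) = ~1 = 0
(Y <-> W) & ~(V -> (W ^ U)) = 0 & 0 = 0
V <-> ((Y <-> W) & ~(V -> (W ^ U))) = 0 <-> 0 = 1
(((Z | V) & V) <-> ((U <-> V) ^ (X & Z))) <-> (V <-> ((Y <-> W) & ~(V -> (W ^ U)))) = 1 <-> 1 = 1
Y -> U = 1 -> 1 = 1
Z | W = 1 | 0 = 1
(Z | W) ^ V = 1 ^ 0 = 1
(Y -> U) -> ((Z | W) ^ V) = 1 -> 1 = 1
((((Z | V) & V) <-> ((U <-> V) ^ (X & Z))) <-> (V <-> ((Y <-> W) & ~(V -> (W ^ U))))) -> ((Y -> U) -> ((Z | W) ^ V)) = 1 -> 1 = 1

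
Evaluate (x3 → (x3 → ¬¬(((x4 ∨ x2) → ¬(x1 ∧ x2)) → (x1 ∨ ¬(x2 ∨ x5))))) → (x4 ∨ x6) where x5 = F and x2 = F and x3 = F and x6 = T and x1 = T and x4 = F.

T

Substituting x5=F, x2=F, x3=F, x6=T, x1=T, x4=F:
x4 ∨ x2 = F ∨ F = F
x1 ∧ x2 = T ∧ F = F
¬(x1 ∧ x2) = ¬F = T
(x4 ∨ x2) → ¬(x1 ∧ x2) = F → T = T
x2 ∨ x5 = F ∨ F = F
¬(x2 ∨ x5) = ¬F = T
x1 ∨ ¬(x2 ∨ x5) = T ∨ T = T
((x4 ∨ x2) → ¬(x1 ∧ x2)) → (x1 ∨ ¬(x2 ∨ x5)) = T → T = T
¬(((x4 ∨ x2) → ¬(x1 ∧ x2)) → (x1 ∨ ¬(x2 ∨ x5))) = ¬T = F
¬¬(((x4 ∨ x2) → ¬(x1 ∧ x2)) → (x1 ∨ ¬(x2 ∨ x5))) = ¬F = T
x3 → ¬¬(((x4 ∨ x2) → ¬(x1 ∧ x2)) → (x1 ∨ ¬(x2 ∨ x5))) = F → T = T
x3 → (x3 → ¬¬(((x4 ∨ x2) → ¬(x1 ∧ x2)) → (x1 ∨ ¬(x2 ∨ x5)))) = F → T = T
x4 ∨ x6 = F ∨ T = T
(x3 → (x3 → ¬¬(((x4 ∨ x2) → ¬(x1 ∧ x2)) → (x1 ∨ ¬(x2 ∨ x5))))) → (x4 ∨ x6) = T → T = T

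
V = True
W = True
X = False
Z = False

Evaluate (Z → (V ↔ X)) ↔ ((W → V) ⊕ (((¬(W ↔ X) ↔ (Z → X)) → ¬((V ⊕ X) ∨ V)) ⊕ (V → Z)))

True

V ↔ X = True ↔ False = False
Z → (V ↔ X) = False → False = True
W → V = True → True = True
W ↔ X = True ↔ False = False
¬(W ↔ X) = ¬False = True
Z → X = False → False = True
¬(W ↔ X) ↔ (Z → X) = True ↔ True = True
V ⊕ X = True ⊕ False = True
(V ⊕ X) ∨ V = True ∨ True = True
¬((V ⊕ X) ∨ V) = ¬True = False
(¬(W ↔ X) ↔ (Z → X)) → ¬((V ⊕ X) ∨ V) = True → False = False
V → Z = True → False = False
((¬(W ↔ X) ↔ (Z → X)) → ¬((V ⊕ X) ∨ V)) ⊕ (V → Z) = False ⊕ False = False
(W → V) ⊕ (((¬(W ↔ X) ↔ (Z → X)) → ¬((V ⊕ X) ∨ V)) ⊕ (V → Z)) = True ⊕ False = True
(Z → (V ↔ X)) ↔ ((W → V) ⊕ (((¬(W ↔ X) ↔ (Z → X)) → ¬((V ⊕ X) ∨ V)) ⊕ (V → Z))) = True ↔ True = True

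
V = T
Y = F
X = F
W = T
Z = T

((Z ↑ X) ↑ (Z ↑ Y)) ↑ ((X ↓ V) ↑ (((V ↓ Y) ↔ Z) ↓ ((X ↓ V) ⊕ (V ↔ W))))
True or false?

Z ↑ X = T ↑ F = T
Z ↑ Y = T ↑ F = T
(Z ↑ X) ↑ (Z ↑ Y) = T ↑ T = F
X ↓ V = F ↓ T = F
V ↓ Y = T ↓ F = F
(V ↓ Y) ↔ Z = F ↔ T = F
X ↓ V = F ↓ T = F
V ↔ W = T ↔ T = T
(X ↓ V) ⊕ (V ↔ W) = F ⊕ T = T
((V ↓ Y) ↔ Z) ↓ ((X ↓ V) ⊕ (V ↔ W)) = F ↓ T = F
(X ↓ V) ↑ (((V ↓ Y) ↔ Z) ↓ ((X ↓ V) ⊕ (V ↔ W))) = F ↑ F = T
((Z ↑ X) ↑ (Z ↑ Y)) ↑ ((X ↓ V) ↑ (((V ↓ Y) ↔ Z) ↓ ((X ↓ V) ⊕ (V ↔ W)))) = F ↑ T = T

T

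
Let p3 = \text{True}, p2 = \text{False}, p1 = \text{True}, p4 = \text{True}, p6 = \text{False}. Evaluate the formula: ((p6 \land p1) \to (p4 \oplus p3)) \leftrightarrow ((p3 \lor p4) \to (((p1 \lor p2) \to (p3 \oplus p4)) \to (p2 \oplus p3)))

p6 \land p1 = \text{False} \land \text{True} = \text{False}
p4 \oplus p3 = \text{True} \oplus \text{True} = \text{False}
(p6 \land p1) \to (p4 \oplus p3) = \text{False} \to \text{False} = \text{True}
p3 \lor p4 = \text{True} \lor \text{True} = \text{True}
p1 \lor p2 = \text{True} \lor \text{False} = \text{True}
p3 \oplus p4 = \text{True} \oplus \text{True} = \text{False}
(p1 \lor p2) \to (p3 \oplus p4) = \text{True} \to \text{False} = \text{False}
p2 \oplus p3 = \text{False} \oplus \text{True} = \text{True}
((p1 \lor p2) \to (p3 \oplus p4)) \to (p2 \oplus p3) = \text{False} \to \text{True} = \text{True}
(p3 \lor p4) \to (((p1 \lor p2) \to (p3 \oplus p4)) \to (p2 \oplus p3)) = \text{True} \to \text{True} = \text{True}
((p6 \land p1) \to (p4 \oplus p3)) \leftrightarrow ((p3 \lor p4) \to (((p1 \lor p2) \to (p3 \oplus p4)) \to (p2 \oplus p3))) = \text{True} \leftrightarrow \text{True} = \text{True}

\text{True}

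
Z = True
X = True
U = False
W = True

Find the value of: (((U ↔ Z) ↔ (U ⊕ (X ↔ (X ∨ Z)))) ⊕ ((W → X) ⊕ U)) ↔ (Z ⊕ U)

True

Substituting Z=True, X=True, U=False, W=True:
U ↔ Z = False ↔ True = False
X ∨ Z = True ∨ True = True
X ↔ (X ∨ Z) = True ↔ True = True
U ⊕ (X ↔ (X ∨ Z)) = False ⊕ True = True
(U ↔ Z) ↔ (U ⊕ (X ↔ (X ∨ Z))) = False ↔ True = False
W → X = True → True = True
(W → X) ⊕ U = True ⊕ False = True
((U ↔ Z) ↔ (U ⊕ (X ↔ (X ∨ Z)))) ⊕ ((W → X) ⊕ U) = False ⊕ True = True
Z ⊕ U = True ⊕ False = True
(((U ↔ Z) ↔ (U ⊕ (X ↔ (X ∨ Z)))) ⊕ ((W → X) ⊕ U)) ↔ (Z ⊕ U) = True ↔ True = True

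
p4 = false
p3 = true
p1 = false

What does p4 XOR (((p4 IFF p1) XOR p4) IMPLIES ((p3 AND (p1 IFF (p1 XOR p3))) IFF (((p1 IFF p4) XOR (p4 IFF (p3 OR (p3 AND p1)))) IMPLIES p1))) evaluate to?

p4 IFF p1 = false IFF false = true
(p4 IFF p1) XOR p4 = true XOR false = true
p1 XOR p3 = false XOR true = true
p1 IFF (p1 XOR p3) = false IFF true = false
p3 AND (p1 IFF (p1 XOR p3)) = true AND false = false
p1 IFF p4 = false IFF false = true
p3 AND p1 = true AND false = false
p3 OR (p3 AND p1) = true OR false = true
p4 IFF (p3 OR (p3 AND p1)) = false IFF true = false
(p1 IFF p4) XOR (p4 IFF (p3 OR (p3 AND p1))) = true XOR false = true
((p1 IFF p4) XOR (p4 IFF (p3 OR (p3 AND p1)))) IMPLIES p1 = true IMPLIES false = false
(p3 AND (p1 IFF (p1 XOR p3))) IFF (((p1 IFF p4) XOR (p4 IFF (p3 OR (p3 AND p1)))) IMPLIES p1) = false IFF false = true
((p4 IFF p1) XOR p4) IMPLIES ((p3 AND (p1 IFF (p1 XOR p3))) IFF (((p1 IFF p4) XOR (p4 IFF (p3 OR (p3 AND p1)))) IMPLIES p1)) = true IMPLIES true = true
p4 XOR (((p4 IFF p1) XOR p4) IMPLIES ((p3 AND (p1 IFF (p1 XOR p3))) IFF (((p1 IFF p4) XOR (p4 IFF (p3 OR (p3 AND p1)))) IMPLIES p1))) = false XOR true = true

true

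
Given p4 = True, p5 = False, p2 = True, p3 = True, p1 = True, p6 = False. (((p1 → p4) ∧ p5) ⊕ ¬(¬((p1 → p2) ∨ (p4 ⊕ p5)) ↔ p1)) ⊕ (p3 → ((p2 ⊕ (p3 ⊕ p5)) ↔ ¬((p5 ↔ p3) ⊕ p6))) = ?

True

Substituting p4=True, p5=False, p2=True, p3=True, p1=True, p6=False:
p1 → p4 = True → True = True
(p1 → p4) ∧ p5 = True ∧ False = False
p1 → p2 = True → True = True
p4 ⊕ p5 = True ⊕ False = True
(p1 → p2) ∨ (p4 ⊕ p5) = True ∨ True = True
¬((p1 → p2) ∨ (p4 ⊕ p5)) = ¬True = False
¬((p1 → p2) ∨ (p4 ⊕ p5)) ↔ p1 = False ↔ True = False
¬(¬((p1 → p2) ∨ (p4 ⊕ p5)) ↔ p1) = ¬False = True
((p1 → p4) ∧ p5) ⊕ ¬(¬((p1 → p2) ∨ (p4 ⊕ p5)) ↔ p1) = False ⊕ True = True
p3 ⊕ p5 = True ⊕ False = True
p2 ⊕ (p3 ⊕ p5) = True ⊕ True = False
p5 ↔ p3 = False ↔ True = False
(p5 ↔ p3) ⊕ p6 = False ⊕ False = False
¬((p5 ↔ p3) ⊕ p6) = ¬False = True
(p2 ⊕ (p3 ⊕ p5)) ↔ ¬((p5 ↔ p3) ⊕ p6) = False ↔ True = False
p3 → ((p2 ⊕ (p3 ⊕ p5)) ↔ ¬((p5 ↔ p3) ⊕ p6)) = True → False = False
(((p1 → p4) ∧ p5) ⊕ ¬(¬((p1 → p2) ∨ (p4 ⊕ p5)) ↔ p1)) ⊕ (p3 → ((p2 ⊕ (p3 ⊕ p5)) ↔ ¬((p5 ↔ p3) ⊕ p6))) = True ⊕ False = True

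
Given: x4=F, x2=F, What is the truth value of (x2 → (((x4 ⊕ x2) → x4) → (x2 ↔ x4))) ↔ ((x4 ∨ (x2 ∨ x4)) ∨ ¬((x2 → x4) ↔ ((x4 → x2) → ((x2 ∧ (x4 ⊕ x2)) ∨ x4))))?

T

x4 ⊕ x2 = F ⊕ F = F
(x4 ⊕ x2) → x4 = F → F = T
x2 ↔ x4 = F ↔ F = T
((x4 ⊕ x2) → x4) → (x2 ↔ x4) = T → T = T
x2 → (((x4 ⊕ x2) → x4) → (x2 ↔ x4)) = F → T = T
x2 ∨ x4 = F ∨ F = F
x4 ∨ (x2 ∨ x4) = F ∨ F = F
x2 → x4 = F → F = T
x4 → x2 = F → F = T
x4 ⊕ x2 = F ⊕ F = F
x2 ∧ (x4 ⊕ x2) = F ∧ F = F
(x2 ∧ (x4 ⊕ x2)) ∨ x4 = F ∨ F = F
(x4 → x2) → ((x2 ∧ (x4 ⊕ x2)) ∨ x4) = T → F = F
(x2 → x4) ↔ ((x4 → x2) → ((x2 ∧ (x4 ⊕ x2)) ∨ x4)) = T ↔ F = F
¬((x2 → x4) ↔ ((x4 → x2) → ((x2 ∧ (x4 ⊕ x2)) ∨ x4))) = ¬F = T
(x4 ∨ (x2 ∨ x4)) ∨ ¬((x2 → x4) ↔ ((x4 → x2) → ((x2 ∧ (x4 ⊕ x2)) ∨ x4))) = F ∨ T = T
(x2 → (((x4 ⊕ x2) → x4) → (x2 ↔ x4))) ↔ ((x4 ∨ (x2 ∨ x4)) ∨ ¬((x2 → x4) ↔ ((x4 → x2) → ((x2 ∧ (x4 ⊕ x2)) ∨ x4)))) = T ↔ T = T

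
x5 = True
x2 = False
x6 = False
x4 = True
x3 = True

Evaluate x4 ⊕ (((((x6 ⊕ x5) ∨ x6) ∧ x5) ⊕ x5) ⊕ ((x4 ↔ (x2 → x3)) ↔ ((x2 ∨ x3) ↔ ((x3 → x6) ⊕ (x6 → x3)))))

x6 ⊕ x5 = False ⊕ True = True
(x6 ⊕ x5) ∨ x6 = True ∨ False = True
((x6 ⊕ x5) ∨ x6) ∧ x5 = True ∧ True = True
(((x6 ⊕ x5) ∨ x6) ∧ x5) ⊕ x5 = True ⊕ True = False
x2 → x3 = False → True = True
x4 ↔ (x2 → x3) = True ↔ True = True
x2 ∨ x3 = False ∨ True = True
x3 → x6 = True → False = False
x6 → x3 = False → True = True
(x3 → x6) ⊕ (x6 → x3) = False ⊕ True = True
(x2 ∨ x3) ↔ ((x3 → x6) ⊕ (x6 → x3)) = True ↔ True = True
(x4 ↔ (x2 → x3)) ↔ ((x2 ∨ x3) ↔ ((x3 → x6) ⊕ (x6 → x3))) = True ↔ True = True
((((x6 ⊕ x5) ∨ x6) ∧ x5) ⊕ x5) ⊕ ((x4 ↔ (x2 → x3)) ↔ ((x2 ∨ x3) ↔ ((x3 → x6) ⊕ (x6 → x3)))) = False ⊕ True = True
x4 ⊕ (((((x6 ⊕ x5) ∨ x6) ∧ x5) ⊕ x5) ⊕ ((x4 ↔ (x2 → x3)) ↔ ((x2 ∨ x3) ↔ ((x3 → x6) ⊕ (x6 → x3))))) = True ⊕ True = False

False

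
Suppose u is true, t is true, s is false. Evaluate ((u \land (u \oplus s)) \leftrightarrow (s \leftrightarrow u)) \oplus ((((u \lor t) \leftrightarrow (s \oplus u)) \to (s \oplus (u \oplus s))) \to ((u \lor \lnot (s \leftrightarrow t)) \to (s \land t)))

F

u \oplus s = T \oplus F = T
u \land (u \oplus s) = T \land T = T
s \leftrightarrow u = F \leftrightarrow T = F
(u \land (u \oplus s)) \leftrightarrow (s \leftrightarrow u) = T \leftrightarrow F = F
u \lor t = T \lor T = T
s \oplus u = F \oplus T = T
(u \lor t) \leftrightarrow (s \oplus u) = T \leftrightarrow T = T
u \oplus s = T \oplus F = T
s \oplus (u \oplus s) = F \oplus T = T
((u \lor t) \leftrightarrow (s \oplus u)) \to (s \oplus (u \oplus s)) = T \to T = T
s \leftrightarrow t = F \leftrightarrow T = F
\lnot (s \leftrightarrow t) = \lnot F = T
u \lor \lnot (s \leftrightarrow t) = T \lor T = T
s \land t = F \land T = F
(u \lor \lnot (s \leftrightarrow t)) \to (s \land t) = T \to F = F
(((u \lor t) \leftrightarrow (s \oplus u)) \to (s \oplus (u \oplus s))) \to ((u \lor \lnot (s \leftrightarrow t)) \to (s \land t)) = T \to F = F
((u \land (u \oplus s)) \leftrightarrow (s \leftrightarrow u)) \oplus ((((u \lor t) \leftrightarrow (s \oplus u)) \to (s \oplus (u \oplus s))) \to ((u \lor \lnot (s \leftrightarrow t)) \to (s \land t))) = F \oplus F = F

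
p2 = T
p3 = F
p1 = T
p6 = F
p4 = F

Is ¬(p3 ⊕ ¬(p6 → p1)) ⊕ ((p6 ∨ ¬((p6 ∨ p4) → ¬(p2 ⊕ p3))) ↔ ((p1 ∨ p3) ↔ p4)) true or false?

F

Substituting p2=T, p3=F, p1=T, p6=F, p4=F:
p6 → p1 = F → T = T
¬(p6 → p1) = ¬T = F
p3 ⊕ ¬(p6 → p1) = F ⊕ F = F
¬(p3 ⊕ ¬(p6 → p1)) = ¬F = T
p6 ∨ p4 = F ∨ F = F
p2 ⊕ p3 = T ⊕ F = T
¬(p2 ⊕ p3) = ¬T = F
(p6 ∨ p4) → ¬(p2 ⊕ p3) = F → F = T
¬((p6 ∨ p4) → ¬(p2 ⊕ p3)) = ¬T = F
p6 ∨ ¬((p6 ∨ p4) → ¬(p2 ⊕ p3)) = F ∨ F = F
p1 ∨ p3 = T ∨ F = T
(p1 ∨ p3) ↔ p4 = T ↔ F = F
(p6 ∨ ¬((p6 ∨ p4) → ¬(p2 ⊕ p3))) ↔ ((p1 ∨ p3) ↔ p4) = F ↔ F = T
¬(p3 ⊕ ¬(p6 → p1)) ⊕ ((p6 ∨ ¬((p6 ∨ p4) → ¬(p2 ⊕ p3))) ↔ ((p1 ∨ p3) ↔ p4)) = T ⊕ T = F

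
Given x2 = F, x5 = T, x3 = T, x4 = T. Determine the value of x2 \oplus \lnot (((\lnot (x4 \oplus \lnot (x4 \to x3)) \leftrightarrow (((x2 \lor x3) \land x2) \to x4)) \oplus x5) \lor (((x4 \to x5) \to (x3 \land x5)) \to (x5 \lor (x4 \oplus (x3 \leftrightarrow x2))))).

Substituting x2=F, x5=T, x3=T, x4=T:
x4 \to x3 = T \to T = T
\lnot (x4 \to x3) = \lnot T = F
x4 \oplus \lnot (x4 \to x3) = T \oplus F = T
\lnot (x4 \oplus \lnot (x4 \to x3)) = \lnot T = F
x2 \lor x3 = F \lor T = T
(x2 \lor x3) \land x2 = T \land F = F
((x2 \lor x3) \land x2) \to x4 = F \to T = T
\lnot (x4 \oplus \lnot (x4 \to x3)) \leftrightarrow (((x2 \lor x3) \land x2) \to x4) = F \leftrightarrow T = F
(\lnot (x4 \oplus \lnot (x4 \to x3)) \leftrightarrow (((x2 \lor x3) \land x2) \to x4)) \oplus x5 = F \oplus T = T
x4 \to x5 = T \to T = T
x3 \land x5 = T \land T = T
(x4 \to x5) \to (x3 \land x5) = T \to T = T
x3 \leftrightarrow x2 = T \leftrightarrow F = F
x4 \oplus (x3 \leftrightarrow x2) = T \oplus F = T
x5 \lor (x4 \oplus (x3 \leftrightarrow x2)) = T \lor T = T
((x4 \to x5) \to (x3 \land x5)) \to (x5 \lor (x4 \oplus (x3 \leftrightarrow x2))) = T \to T = T
((\lnot (x4 \oplus \lnot (x4 \to x3)) \leftrightarrow (((x2 \lor x3) \land x2) \to x4)) \oplus x5) \lor (((x4 \to x5) \to (x3 \land x5)) \to (x5 \lor (x4 \oplus (x3 \leftrightarrow x2)))) = T \lor T = T
\lnot (((\lnot (x4 \oplus \lnot (x4 \to x3)) \leftrightarrow (((x2 \lor x3) \land x2) \to x4)) \oplus x5) \lor (((x4 \to x5) \to (x3 \land x5)) \to (x5 \lor (x4 \oplus (x3 \leftrightarrow x2))))) = \lnot T = F
x2 \oplus \lnot (((\lnot (x4 \oplus \lnot (x4 \to x3)) \leftrightarrow (((x2 \lor x3) \land x2) \to x4)) \oplus x5) \lor (((x4 \to x5) \to (x3 \land x5)) \to (x5 \lor (x4 \oplus (x3 \leftrightarrow x2))))) = F \oplus F = F

F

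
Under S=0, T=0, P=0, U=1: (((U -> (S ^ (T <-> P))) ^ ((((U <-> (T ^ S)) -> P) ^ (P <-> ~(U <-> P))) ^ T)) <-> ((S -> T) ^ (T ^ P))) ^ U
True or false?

T <-> P = 0 <-> 0 = 1
S ^ (T <-> P) = 0 ^ 1 = 1
U -> (S ^ (T <-> P)) = 1 -> 1 = 1
T ^ S = 0 ^ 0 = 0
U <-> (T ^ S) = 1 <-> 0 = 0
(U <-> (T ^ S)) -> P = 0 -> 0 = 1
U <-> P = 1 <-> 0 = 0
~(U <-> P) = ~0 = 1
P <-> ~(U <-> P) = 0 <-> 1 = 0
((U <-> (T ^ S)) -> P) ^ (P <-> ~(U <-> P)) = 1 ^ 0 = 1
(((U <-> (T ^ S)) -> P) ^ (P <-> ~(U <-> P))) ^ T = 1 ^ 0 = 1
(U -> (S ^ (T <-> P))) ^ ((((U <-> (T ^ S)) -> P) ^ (P <-> ~(U <-> P))) ^ T) = 1 ^ 1 = 0
S -> T = 0 -> 0 = 1
T ^ P = 0 ^ 0 = 0
(S -> T) ^ (T ^ P) = 1 ^ 0 = 1
((U -> (S ^ (T <-> P))) ^ ((((U <-> (T ^ S)) -> P) ^ (P <-> ~(U <-> P))) ^ T)) <-> ((S -> T) ^ (T ^ P)) = 0 <-> 1 = 0
(((U -> (S ^ (T <-> P))) ^ ((((U <-> (T ^ S)) -> P) ^ (P <-> ~(U <-> P))) ^ T)) <-> ((S -> T) ^ (T ^ P))) ^ U = 0 ^ 1 = 1

1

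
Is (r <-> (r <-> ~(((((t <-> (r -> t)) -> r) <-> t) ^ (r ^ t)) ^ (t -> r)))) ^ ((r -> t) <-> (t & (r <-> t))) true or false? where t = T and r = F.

F

Substituting t=T, r=F:
r -> t = F -> T = T
t <-> (r -> t) = T <-> T = T
(t <-> (r -> t)) -> r = T -> F = F
((t <-> (r -> t)) -> r) <-> t = F <-> T = F
r ^ t = F ^ T = T
(((t <-> (r -> t)) -> r) <-> t) ^ (r ^ t) = F ^ T = T
t -> r = T -> F = F
((((t <-> (r -> t)) -> r) <-> t) ^ (r ^ t)) ^ (t -> r) = T ^ F = T
~(((((t <-> (r -> t)) -> r) <-> t) ^ (r ^ t)) ^ (t -> r)) = ~T = F
r <-> ~(((((t <-> (r -> t)) -> r) <-> t) ^ (r ^ t)) ^ (t -> r)) = F <-> F = T
r <-> (r <-> ~(((((t <-> (r -> t)) -> r) <-> t) ^ (r ^ t)) ^ (t -> r))) = F <-> T = F
r -> t = F -> T = T
r <-> t = F <-> T = F
t & (r <-> t) = T & F = F
(r -> t) <-> (t & (r <-> t)) = T <-> F = F
(r <-> (r <-> ~(((((t <-> (r -> t)) -> r) <-> t) ^ (r ^ t)) ^ (t -> r)))) ^ ((r -> t) <-> (t & (r <-> t))) = F ^ F = F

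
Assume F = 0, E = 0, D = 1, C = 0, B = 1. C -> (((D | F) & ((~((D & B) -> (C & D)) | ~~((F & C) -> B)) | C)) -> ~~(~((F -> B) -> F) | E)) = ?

1

D | F = 1 | 0 = 1
D & B = 1 & 1 = 1
C & D = 0 & 1 = 0
(D & B) -> (C & D) = 1 -> 0 = 0
~((D & B) -> (C & D)) = ~0 = 1
F & C = 0 & 0 = 0
(F & C) -> B = 0 -> 1 = 1
~((F & C) -> B) = ~1 = 0
~~((F & C) -> B) = ~0 = 1
~((D & B) -> (C & D)) | ~~((F & C) -> B) = 1 | 1 = 1
(~((D & B) -> (C & D)) | ~~((F & C) -> B)) | C = 1 | 0 = 1
(D | F) & ((~((D & B) -> (C & D)) | ~~((F & C) -> B)) | C) = 1 & 1 = 1
F -> B = 0 -> 1 = 1
(F -> B) -> F = 1 -> 0 = 0
~((F -> B) -> F) = ~0 = 1
~((F -> B) -> F) | E = 1 | 0 = 1
~(~((F -> B) -> F) | E) = ~1 = 0
~~(~((F -> B) -> F) | E) = ~0 = 1
((D | F) & ((~((D & B) -> (C & D)) | ~~((F & C) -> B)) | C)) -> ~~(~((F -> B) -> F) | E) = 1 -> 1 = 1
C -> (((D | F) & ((~((D & B) -> (C & D)) | ~~((F & C) -> B)) | C)) -> ~~(~((F -> B) -> F) | E)) = 0 -> 1 = 1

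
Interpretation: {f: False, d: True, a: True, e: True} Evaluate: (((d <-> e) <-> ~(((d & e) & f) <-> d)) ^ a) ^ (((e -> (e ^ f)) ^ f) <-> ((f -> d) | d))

True

d <-> e = True <-> True = True
d & e = True & True = True
(d & e) & f = True & False = False
((d & e) & f) <-> d = False <-> True = False
~(((d & e) & f) <-> d) = ~False = True
(d <-> e) <-> ~(((d & e) & f) <-> d) = True <-> True = True
((d <-> e) <-> ~(((d & e) & f) <-> d)) ^ a = True ^ True = False
e ^ f = True ^ False = True
e -> (e ^ f) = True -> True = True
(e -> (e ^ f)) ^ f = True ^ False = True
f -> d = False -> True = True
(f -> d) | d = True | True = True
((e -> (e ^ f)) ^ f) <-> ((f -> d) | d) = True <-> True = True
(((d <-> e) <-> ~(((d & e) & f) <-> d)) ^ a) ^ (((e -> (e ^ f)) ^ f) <-> ((f -> d) | d)) = False ^ True = True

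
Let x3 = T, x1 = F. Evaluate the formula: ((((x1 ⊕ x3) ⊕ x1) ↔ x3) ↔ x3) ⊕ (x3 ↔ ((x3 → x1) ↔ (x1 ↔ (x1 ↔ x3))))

x1 ⊕ x3 = F ⊕ T = T
(x1 ⊕ x3) ⊕ x1 = T ⊕ F = T
((x1 ⊕ x3) ⊕ x1) ↔ x3 = T ↔ T = T
(((x1 ⊕ x3) ⊕ x1) ↔ x3) ↔ x3 = T ↔ T = T
x3 → x1 = T → F = F
x1 ↔ x3 = F ↔ T = F
x1 ↔ (x1 ↔ x3) = F ↔ F = T
(x3 → x1) ↔ (x1 ↔ (x1 ↔ x3)) = F ↔ T = F
x3 ↔ ((x3 → x1) ↔ (x1 ↔ (x1 ↔ x3))) = T ↔ F = F
((((x1 ⊕ x3) ⊕ x1) ↔ x3) ↔ x3) ⊕ (x3 ↔ ((x3 → x1) ↔ (x1 ↔ (x1 ↔ x3)))) = T ⊕ F = T

T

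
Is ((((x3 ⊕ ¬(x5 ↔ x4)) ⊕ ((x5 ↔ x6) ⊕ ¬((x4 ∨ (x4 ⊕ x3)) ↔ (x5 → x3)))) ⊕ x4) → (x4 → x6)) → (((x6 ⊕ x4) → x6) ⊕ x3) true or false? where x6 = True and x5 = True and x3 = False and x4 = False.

True

x5 ↔ x4 = True ↔ False = False
¬(x5 ↔ x4) = ¬False = True
x3 ⊕ ¬(x5 ↔ x4) = False ⊕ True = True
x5 ↔ x6 = True ↔ True = True
x4 ⊕ x3 = False ⊕ False = False
x4 ∨ (x4 ⊕ x3) = False ∨ False = False
x5 → x3 = True → False = False
(x4 ∨ (x4 ⊕ x3)) ↔ (x5 → x3) = False ↔ False = True
¬((x4 ∨ (x4 ⊕ x3)) ↔ (x5 → x3)) = ¬True = False
(x5 ↔ x6) ⊕ ¬((x4 ∨ (x4 ⊕ x3)) ↔ (x5 → x3)) = True ⊕ False = True
(x3 ⊕ ¬(x5 ↔ x4)) ⊕ ((x5 ↔ x6) ⊕ ¬((x4 ∨ (x4 ⊕ x3)) ↔ (x5 → x3))) = True ⊕ True = False
((x3 ⊕ ¬(x5 ↔ x4)) ⊕ ((x5 ↔ x6) ⊕ ¬((x4 ∨ (x4 ⊕ x3)) ↔ (x5 → x3)))) ⊕ x4 = False ⊕ False = False
x4 → x6 = False → True = True
(((x3 ⊕ ¬(x5 ↔ x4)) ⊕ ((x5 ↔ x6) ⊕ ¬((x4 ∨ (x4 ⊕ x3)) ↔ (x5 → x3)))) ⊕ x4) → (x4 → x6) = False → True = True
x6 ⊕ x4 = True ⊕ False = True
(x6 ⊕ x4) → x6 = True → True = True
((x6 ⊕ x4) → x6) ⊕ x3 = True ⊕ False = True
((((x3 ⊕ ¬(x5 ↔ x4)) ⊕ ((x5 ↔ x6) ⊕ ¬((x4 ∨ (x4 ⊕ x3)) ↔ (x5 → x3)))) ⊕ x4) → (x4 → x6)) → (((x6 ⊕ x4) → x6) ⊕ x3) = True → True = True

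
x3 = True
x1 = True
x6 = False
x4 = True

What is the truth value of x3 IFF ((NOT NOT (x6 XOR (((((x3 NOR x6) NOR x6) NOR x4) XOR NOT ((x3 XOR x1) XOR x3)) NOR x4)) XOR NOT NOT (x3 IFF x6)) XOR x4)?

x3 NOR x6 = True NOR False = False
(x3 NOR x6) NOR x6 = False NOR False = True
((x3 NOR x6) NOR x6) NOR x4 = True NOR True = False
x3 XOR x1 = True XOR True = False
(x3 XOR x1) XOR x3 = False XOR True = True
NOT ((x3 XOR x1) XOR x3) = NOT True = False
(((x3 NOR x6) NOR x6) NOR x4) XOR NOT ((x3 XOR x1) XOR x3) = False XOR False = False
((((x3 NOR x6) NOR x6) NOR x4) XOR NOT ((x3 XOR x1) XOR x3)) NOR x4 = False NOR True = False
x6 XOR (((((x3 NOR x6) NOR x6) NOR x4) XOR NOT ((x3 XOR x1) XOR x3)) NOR x4) = False XOR False = False
NOT (x6 XOR (((((x3 NOR x6) NOR x6) NOR x4) XOR NOT ((x3 XOR x1) XOR x3)) NOR x4)) = NOT False = True
NOT NOT (x6 XOR (((((x3 NOR x6) NOR x6) NOR x4) XOR NOT ((x3 XOR x1) XOR x3)) NOR x4)) = NOT True = False
x3 IFF x6 = True IFF False = False
NOT (x3 IFF x6) = NOT False = True
NOT NOT (x3 IFF x6) = NOT True = False
NOT NOT (x6 XOR (((((x3 NOR x6) NOR x6) NOR x4) XOR NOT ((x3 XOR x1) XOR x3)) NOR x4)) XOR NOT NOT (x3 IFF x6) = False XOR False = False
(NOT NOT (x6 XOR (((((x3 NOR x6) NOR x6) NOR x4) XOR NOT ((x3 XOR x1) XOR x3)) NOR x4)) XOR NOT NOT (x3 IFF x6)) XOR x4 = False XOR True = True
x3 IFF ((NOT NOT (x6 XOR (((((x3 NOR x6) NOR x6) NOR x4) XOR NOT ((x3 XOR x1) XOR x3)) NOR x4)) XOR NOT NOT (x3 IFF x6)) XOR x4) = True IFF True = True

True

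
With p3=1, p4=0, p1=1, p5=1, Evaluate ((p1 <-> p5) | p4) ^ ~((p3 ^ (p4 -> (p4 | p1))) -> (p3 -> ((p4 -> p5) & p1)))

1

Substituting p3=1, p4=0, p1=1, p5=1:
p1 <-> p5 = 1 <-> 1 = 1
(p1 <-> p5) | p4 = 1 | 0 = 1
p4 | p1 = 0 | 1 = 1
p4 -> (p4 | p1) = 0 -> 1 = 1
p3 ^ (p4 -> (p4 | p1)) = 1 ^ 1 = 0
p4 -> p5 = 0 -> 1 = 1
(p4 -> p5) & p1 = 1 & 1 = 1
p3 -> ((p4 -> p5) & p1) = 1 -> 1 = 1
(p3 ^ (p4 -> (p4 | p1))) -> (p3 -> ((p4 -> p5) & p1)) = 0 -> 1 = 1
~((p3 ^ (p4 -> (p4 | p1))) -> (p3 -> ((p4 -> p5) & p1))) = ~1 = 0
((p1 <-> p5) | p4) ^ ~((p3 ^ (p4 -> (p4 | p1))) -> (p3 -> ((p4 -> p5) & p1))) = 1 ^ 0 = 1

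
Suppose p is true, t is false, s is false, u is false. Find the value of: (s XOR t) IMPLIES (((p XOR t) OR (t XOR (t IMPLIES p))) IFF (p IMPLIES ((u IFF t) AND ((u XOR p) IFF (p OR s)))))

Substituting p=True, t=False, s=False, u=False:
s XOR t = False XOR False = False
p XOR t = True XOR False = True
t IMPLIES p = False IMPLIES True = True
t XOR (t IMPLIES p) = False XOR True = True
(p XOR t) OR (t XOR (t IMPLIES p)) = True OR True = True
u IFF t = False IFF False = True
u XOR p = False XOR True = True
p OR s = True OR False = True
(u XOR p) IFF (p OR s) = True IFF True = True
(u IFF t) AND ((u XOR p) IFF (p OR s)) = True AND True = True
p IMPLIES ((u IFF t) AND ((u XOR p) IFF (p OR s))) = True IMPLIES True = True
((p XOR t) OR (t XOR (t IMPLIES p))) IFF (p IMPLIES ((u IFF t) AND ((u XOR p) IFF (p OR s)))) = True IFF True = True
(s XOR t) IMPLIES (((p XOR t) OR (t XOR (t IMPLIES p))) IFF (p IMPLIES ((u IFF t) AND ((u XOR p) IFF (p OR s))))) = False IMPLIES True = True

True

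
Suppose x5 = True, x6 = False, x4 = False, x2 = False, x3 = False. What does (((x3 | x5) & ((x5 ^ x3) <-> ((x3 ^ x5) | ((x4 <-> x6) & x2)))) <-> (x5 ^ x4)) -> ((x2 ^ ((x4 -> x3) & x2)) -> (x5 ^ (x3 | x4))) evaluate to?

True

x3 | x5 = False | True = True
x5 ^ x3 = True ^ False = True
x3 ^ x5 = False ^ True = True
x4 <-> x6 = False <-> False = True
(x4 <-> x6) & x2 = True & False = False
(x3 ^ x5) | ((x4 <-> x6) & x2) = True | False = True
(x5 ^ x3) <-> ((x3 ^ x5) | ((x4 <-> x6) & x2)) = True <-> True = True
(x3 | x5) & ((x5 ^ x3) <-> ((x3 ^ x5) | ((x4 <-> x6) & x2))) = True & True = True
x5 ^ x4 = True ^ False = True
((x3 | x5) & ((x5 ^ x3) <-> ((x3 ^ x5) | ((x4 <-> x6) & x2)))) <-> (x5 ^ x4) = True <-> True = True
x4 -> x3 = False -> False = True
(x4 -> x3) & x2 = True & False = False
x2 ^ ((x4 -> x3) & x2) = False ^ False = False
x3 | x4 = False | False = False
x5 ^ (x3 | x4) = True ^ False = True
(x2 ^ ((x4 -> x3) & x2)) -> (x5 ^ (x3 | x4)) = False -> True = True
(((x3 | x5) & ((x5 ^ x3) <-> ((x3 ^ x5) | ((x4 <-> x6) & x2)))) <-> (x5 ^ x4)) -> ((x2 ^ ((x4 -> x3) & x2)) -> (x5 ^ (x3 | x4))) = True -> True = True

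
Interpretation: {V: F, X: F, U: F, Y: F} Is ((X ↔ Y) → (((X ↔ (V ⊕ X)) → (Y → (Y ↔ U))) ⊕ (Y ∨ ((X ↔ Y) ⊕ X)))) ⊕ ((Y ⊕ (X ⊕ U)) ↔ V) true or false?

T

X ↔ Y = F ↔ F = T
V ⊕ X = F ⊕ F = F
X ↔ (V ⊕ X) = F ↔ F = T
Y ↔ U = F ↔ F = T
Y → (Y ↔ U) = F → T = T
(X ↔ (V ⊕ X)) → (Y → (Y ↔ U)) = T → T = T
X ↔ Y = F ↔ F = T
(X ↔ Y) ⊕ X = T ⊕ F = T
Y ∨ ((X ↔ Y) ⊕ X) = F ∨ T = T
((X ↔ (V ⊕ X)) → (Y → (Y ↔ U))) ⊕ (Y ∨ ((X ↔ Y) ⊕ X)) = T ⊕ T = F
(X ↔ Y) → (((X ↔ (V ⊕ X)) → (Y → (Y ↔ U))) ⊕ (Y ∨ ((X ↔ Y) ⊕ X))) = T → F = F
X ⊕ U = F ⊕ F = F
Y ⊕ (X ⊕ U) = F ⊕ F = F
(Y ⊕ (X ⊕ U)) ↔ V = F ↔ F = T
((X ↔ Y) → (((X ↔ (V ⊕ X)) → (Y → (Y ↔ U))) ⊕ (Y ∨ ((X ↔ Y) ⊕ X)))) ⊕ ((Y ⊕ (X ⊕ U)) ↔ V) = F ⊕ T = T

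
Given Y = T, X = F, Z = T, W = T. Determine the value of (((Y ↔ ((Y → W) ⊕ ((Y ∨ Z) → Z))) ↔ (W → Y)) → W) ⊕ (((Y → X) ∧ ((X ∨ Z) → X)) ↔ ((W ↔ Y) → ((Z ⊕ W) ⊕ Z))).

T

Substituting Y=T, X=F, Z=T, W=T:
Y → W = T → T = T
Y ∨ Z = T ∨ T = T
(Y ∨ Z) → Z = T → T = T
(Y → W) ⊕ ((Y ∨ Z) → Z) = T ⊕ T = F
Y ↔ ((Y → W) ⊕ ((Y ∨ Z) → Z)) = T ↔ F = F
W → Y = T → T = T
(Y ↔ ((Y → W) ⊕ ((Y ∨ Z) → Z))) ↔ (W → Y) = F ↔ T = F
((Y ↔ ((Y → W) ⊕ ((Y ∨ Z) → Z))) ↔ (W → Y)) → W = F → T = T
Y → X = T → F = F
X ∨ Z = F ∨ T = T
(X ∨ Z) → X = T → F = F
(Y → X) ∧ ((X ∨ Z) → X) = F ∧ F = F
W ↔ Y = T ↔ T = T
Z ⊕ W = T ⊕ T = F
(Z ⊕ W) ⊕ Z = F ⊕ T = T
(W ↔ Y) → ((Z ⊕ W) ⊕ Z) = T → T = T
((Y → X) ∧ ((X ∨ Z) → X)) ↔ ((W ↔ Y) → ((Z ⊕ W) ⊕ Z)) = F ↔ T = F
(((Y ↔ ((Y → W) ⊕ ((Y ∨ Z) → Z))) ↔ (W → Y)) → W) ⊕ (((Y → X) ∧ ((X ∨ Z) → X)) ↔ ((W ↔ Y) → ((Z ⊕ W) ⊕ Z))) = T ⊕ F = T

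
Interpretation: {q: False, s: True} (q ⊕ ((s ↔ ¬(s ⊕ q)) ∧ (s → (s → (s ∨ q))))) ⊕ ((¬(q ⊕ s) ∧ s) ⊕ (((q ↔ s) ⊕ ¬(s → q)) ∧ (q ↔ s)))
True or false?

False

s ⊕ q = True ⊕ False = True
¬(s ⊕ q) = ¬True = False
s ↔ ¬(s ⊕ q) = True ↔ False = False
s ∨ q = True ∨ False = True
s → (s ∨ q) = True → True = True
s → (s → (s ∨ q)) = True → True = True
(s ↔ ¬(s ⊕ q)) ∧ (s → (s → (s ∨ q))) = False ∧ True = False
q ⊕ ((s ↔ ¬(s ⊕ q)) ∧ (s → (s → (s ∨ q)))) = False ⊕ False = False
q ⊕ s = False ⊕ True = True
¬(q ⊕ s) = ¬True = False
¬(q ⊕ s) ∧ s = False ∧ True = False
q ↔ s = False ↔ True = False
s → q = True → False = False
¬(s → q) = ¬False = True
(q ↔ s) ⊕ ¬(s → q) = False ⊕ True = True
q ↔ s = False ↔ True = False
((q ↔ s) ⊕ ¬(s → q)) ∧ (q ↔ s) = True ∧ False = False
(¬(q ⊕ s) ∧ s) ⊕ (((q ↔ s) ⊕ ¬(s → q)) ∧ (q ↔ s)) = False ⊕ False = False
(q ⊕ ((s ↔ ¬(s ⊕ q)) ∧ (s → (s → (s ∨ q))))) ⊕ ((¬(q ⊕ s) ∧ s) ⊕ (((q ↔ s) ⊕ ¬(s → q)) ∧ (q ↔ s))) = False ⊕ False = False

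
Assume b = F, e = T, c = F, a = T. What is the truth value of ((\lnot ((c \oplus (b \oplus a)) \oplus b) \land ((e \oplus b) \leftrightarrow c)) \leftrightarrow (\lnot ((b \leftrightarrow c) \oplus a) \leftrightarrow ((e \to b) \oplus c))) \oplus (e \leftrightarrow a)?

F

b \oplus a = F \oplus T = T
c \oplus (b \oplus a) = F \oplus T = T
(c \oplus (b \oplus a)) \oplus b = T \oplus F = T
\lnot ((c \oplus (b \oplus a)) \oplus b) = \lnot T = F
e \oplus b = T \oplus F = T
(e \oplus b) \leftrightarrow c = T \leftrightarrow F = F
\lnot ((c \oplus (b \oplus a)) \oplus b) \land ((e \oplus b) \leftrightarrow c) = F \land F = F
b \leftrightarrow c = F \leftrightarrow F = T
(b \leftrightarrow c) \oplus a = T \oplus T = F
\lnot ((b \leftrightarrow c) \oplus a) = \lnot F = T
e \to b = T \to F = F
(e \to b) \oplus c = F \oplus F = F
\lnot ((b \leftrightarrow c) \oplus a) \leftrightarrow ((e \to b) \oplus c) = T \leftrightarrow F = F
(\lnot ((c \oplus (b \oplus a)) \oplus b) \land ((e \oplus b) \leftrightarrow c)) \leftrightarrow (\lnot ((b \leftrightarrow c) \oplus a) \leftrightarrow ((e \to b) \oplus c)) = F \leftrightarrow F = T
e \leftrightarrow a = T \leftrightarrow T = T
((\lnot ((c \oplus (b \oplus a)) \oplus b) \land ((e \oplus b) \leftrightarrow c)) \leftrightarrow (\lnot ((b \leftrightarrow c) \oplus a) \leftrightarrow ((e \to b) \oplus c))) \oplus (e \leftrightarrow a) = T \oplus T = F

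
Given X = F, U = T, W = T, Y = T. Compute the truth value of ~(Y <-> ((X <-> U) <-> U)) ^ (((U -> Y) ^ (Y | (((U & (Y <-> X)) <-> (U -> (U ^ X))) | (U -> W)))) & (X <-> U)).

T

X <-> U = F <-> T = F
(X <-> U) <-> U = F <-> T = F
Y <-> ((X <-> U) <-> U) = T <-> F = F
~(Y <-> ((X <-> U) <-> U)) = ~F = T
U -> Y = T -> T = T
Y <-> X = T <-> F = F
U & (Y <-> X) = T & F = F
U ^ X = T ^ F = T
U -> (U ^ X) = T -> T = T
(U & (Y <-> X)) <-> (U -> (U ^ X)) = F <-> T = F
U -> W = T -> T = T
((U & (Y <-> X)) <-> (U -> (U ^ X))) | (U -> W) = F | T = T
Y | (((U & (Y <-> X)) <-> (U -> (U ^ X))) | (U -> W)) = T | T = T
(U -> Y) ^ (Y | (((U & (Y <-> X)) <-> (U -> (U ^ X))) | (U -> W))) = T ^ T = F
X <-> U = F <-> T = F
((U -> Y) ^ (Y | (((U & (Y <-> X)) <-> (U -> (U ^ X))) | (U -> W)))) & (X <-> U) = F & F = F
~(Y <-> ((X <-> U) <-> U)) ^ (((U -> Y) ^ (Y | (((U & (Y <-> X)) <-> (U -> (U ^ X))) | (U -> W)))) & (X <-> U)) = T ^ F = T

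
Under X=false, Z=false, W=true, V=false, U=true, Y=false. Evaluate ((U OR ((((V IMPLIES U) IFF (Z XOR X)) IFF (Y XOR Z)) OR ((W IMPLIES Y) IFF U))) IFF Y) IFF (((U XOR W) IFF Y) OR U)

Substituting X=false, Z=false, W=true, V=false, U=true, Y=false:
V IMPLIES U = false IMPLIES true = true
Z XOR X = false XOR false = false
(V IMPLIES U) IFF (Z XOR X) = true IFF false = false
Y XOR Z = false XOR false = false
((V IMPLIES U) IFF (Z XOR X)) IFF (Y XOR Z) = false IFF false = true
W IMPLIES Y = true IMPLIES false = false
(W IMPLIES Y) IFF U = false IFF true = false
(((V IMPLIES U) IFF (Z XOR X)) IFF (Y XOR Z)) OR ((W IMPLIES Y) IFF U) = true OR false = true
U OR ((((V IMPLIES U) IFF (Z XOR X)) IFF (Y XOR Z)) OR ((W IMPLIES Y) IFF U)) = true OR true = true
(U OR ((((V IMPLIES U) IFF (Z XOR X)) IFF (Y XOR Z)) OR ((W IMPLIES Y) IFF U))) IFF Y = true IFF false = false
U XOR W = true XOR true = false
(U XOR W) IFF Y = false IFF false = true
((U XOR W) IFF Y) OR U = true OR true = true
((U OR ((((V IMPLIES U) IFF (Z XOR X)) IFF (Y XOR Z)) OR ((W IMPLIES Y) IFF U))) IFF Y) IFF (((U XOR W) IFF Y) OR U) = false IFF true = false

false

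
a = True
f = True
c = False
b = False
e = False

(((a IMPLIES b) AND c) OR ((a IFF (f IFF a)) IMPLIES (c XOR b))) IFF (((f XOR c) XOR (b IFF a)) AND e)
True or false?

a IMPLIES b = True IMPLIES False = False
(a IMPLIES b) AND c = False AND False = False
f IFF a = True IFF True = True
a IFF (f IFF a) = True IFF True = True
c XOR b = False XOR False = False
(a IFF (f IFF a)) IMPLIES (c XOR b) = True IMPLIES False = False
((a IMPLIES b) AND c) OR ((a IFF (f IFF a)) IMPLIES (c XOR b)) = False OR False = False
f XOR c = True XOR False = True
b IFF a = False IFF True = False
(f XOR c) XOR (b IFF a) = True XOR False = True
((f XOR c) XOR (b IFF a)) AND e = True AND False = False
(((a IMPLIES b) AND c) OR ((a IFF (f IFF a)) IMPLIES (c XOR b))) IFF (((f XOR c) XOR (b IFF a)) AND e) = False IFF False = True

True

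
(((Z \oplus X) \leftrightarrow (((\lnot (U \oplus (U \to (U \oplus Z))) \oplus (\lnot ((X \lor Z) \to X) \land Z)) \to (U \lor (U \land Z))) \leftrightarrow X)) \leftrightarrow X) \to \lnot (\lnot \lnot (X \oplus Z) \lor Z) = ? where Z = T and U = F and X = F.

T

Substituting Z=T, U=F, X=F:
Z \oplus X = T \oplus F = T
U \oplus Z = F \oplus T = T
U \to (U \oplus Z) = F \to T = T
U \oplus (U \to (U \oplus Z)) = F \oplus T = T
\lnot (U \oplus (U \to (U \oplus Z))) = \lnot T = F
X \lor Z = F \lor T = T
(X \lor Z) \to X = T \to F = F
\lnot ((X \lor Z) \to X) = \lnot F = T
\lnot ((X \lor Z) \to X) \land Z = T \land T = T
\lnot (U \oplus (U \to (U \oplus Z))) \oplus (\lnot ((X \lor Z) \to X) \land Z) = F \oplus T = T
U \land Z = F \land T = F
U \lor (U \land Z) = F \lor F = F
(\lnot (U \oplus (U \to (U \oplus Z))) \oplus (\lnot ((X \lor Z) \to X) \land Z)) \to (U \lor (U \land Z)) = T \to F = F
((\lnot (U \oplus (U \to (U \oplus Z))) \oplus (\lnot ((X \lor Z) \to X) \land Z)) \to (U \lor (U \land Z))) \leftrightarrow X = F \leftrightarrow F = T
(Z \oplus X) \leftrightarrow (((\lnot (U \oplus (U \to (U \oplus Z))) \oplus (\lnot ((X \lor Z) \to X) \land Z)) \to (U \lor (U \land Z))) \leftrightarrow X) = T \leftrightarrow T = T
((Z \oplus X) \leftrightarrow (((\lnot (U \oplus (U \to (U \oplus Z))) \oplus (\lnot ((X \lor Z) \to X) \land Z)) \to (U \lor (U \land Z))) \leftrightarrow X)) \leftrightarrow X = T \leftrightarrow F = F
X \oplus Z = F \oplus T = T
\lnot (X \oplus Z) = \lnot T = F
\lnot \lnot (X \oplus Z) = \lnot F = T
\lnot \lnot (X \oplus Z) \lor Z = T \lor T = T
\lnot (\lnot \lnot (X \oplus Z) \lor Z) = \lnot T = F
(((Z \oplus X) \leftrightarrow (((\lnot (U \oplus (U \to (U \oplus Z))) \oplus (\lnot ((X \lor Z) \to X) \land Z)) \to (U \lor (U \land Z))) \leftrightarrow X)) \leftrightarrow X) \to \lnot (\lnot \lnot (X \oplus Z) \lor Z) = F \to F = T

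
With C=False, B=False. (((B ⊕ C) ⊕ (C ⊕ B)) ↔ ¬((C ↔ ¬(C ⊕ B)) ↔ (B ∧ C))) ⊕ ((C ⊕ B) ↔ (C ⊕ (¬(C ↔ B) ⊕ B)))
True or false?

False

B ⊕ C = False ⊕ False = False
C ⊕ B = False ⊕ False = False
(B ⊕ C) ⊕ (C ⊕ B) = False ⊕ False = False
C ⊕ B = False ⊕ False = False
¬(C ⊕ B) = ¬False = True
C ↔ ¬(C ⊕ B) = False ↔ True = False
B ∧ C = False ∧ False = False
(C ↔ ¬(C ⊕ B)) ↔ (B ∧ C) = False ↔ False = True
¬((C ↔ ¬(C ⊕ B)) ↔ (B ∧ C)) = ¬True = False
((B ⊕ C) ⊕ (C ⊕ B)) ↔ ¬((C ↔ ¬(C ⊕ B)) ↔ (B ∧ C)) = False ↔ False = True
C ⊕ B = False ⊕ False = False
C ↔ B = False ↔ False = True
¬(C ↔ B) = ¬True = False
¬(C ↔ B) ⊕ B = False ⊕ False = False
C ⊕ (¬(C ↔ B) ⊕ B) = False ⊕ False = False
(C ⊕ B) ↔ (C ⊕ (¬(C ↔ B) ⊕ B)) = False ↔ False = True
(((B ⊕ C) ⊕ (C ⊕ B)) ↔ ¬((C ↔ ¬(C ⊕ B)) ↔ (B ∧ C))) ⊕ ((C ⊕ B) ↔ (C ⊕ (¬(C ↔ B) ⊕ B))) = True ⊕ True = False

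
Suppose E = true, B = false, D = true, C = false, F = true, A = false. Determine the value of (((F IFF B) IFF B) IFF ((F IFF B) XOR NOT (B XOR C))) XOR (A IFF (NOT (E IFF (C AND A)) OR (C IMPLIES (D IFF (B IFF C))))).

F IFF B = true IFF false = false
(F IFF B) IFF B = false IFF false = true
F IFF B = true IFF false = false
B XOR C = false XOR false = false
NOT (B XOR C) = NOT false = true
(F IFF B) XOR NOT (B XOR C) = false XOR true = true
((F IFF B) IFF B) IFF ((F IFF B) XOR NOT (B XOR C)) = true IFF true = true
C AND A = false AND false = false
E IFF (C AND A) = true IFF false = false
NOT (E IFF (C AND A)) = NOT false = true
B IFF C = false IFF false = true
D IFF (B IFF C) = true IFF true = true
C IMPLIES (D IFF (B IFF C)) = false IMPLIES true = true
NOT (E IFF (C AND A)) OR (C IMPLIES (D IFF (B IFF C))) = true OR true = true
A IFF (NOT (E IFF (C AND A)) OR (C IMPLIES (D IFF (B IFF C)))) = false IFF true = false
(((F IFF B) IFF B) IFF ((F IFF B) XOR NOT (B XOR C))) XOR (A IFF (NOT (E IFF (C AND A)) OR (C IMPLIES (D IFF (B IFF C))))) = true XOR false = true

true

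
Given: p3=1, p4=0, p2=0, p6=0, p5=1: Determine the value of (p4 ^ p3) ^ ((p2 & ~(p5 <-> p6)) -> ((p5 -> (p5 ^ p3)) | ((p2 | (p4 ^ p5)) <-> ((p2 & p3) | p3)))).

0

p4 ^ p3 = 0 ^ 1 = 1
p5 <-> p6 = 1 <-> 0 = 0
~(p5 <-> p6) = ~0 = 1
p2 & ~(p5 <-> p6) = 0 & 1 = 0
p5 ^ p3 = 1 ^ 1 = 0
p5 -> (p5 ^ p3) = 1 -> 0 = 0
p4 ^ p5 = 0 ^ 1 = 1
p2 | (p4 ^ p5) = 0 | 1 = 1
p2 & p3 = 0 & 1 = 0
(p2 & p3) | p3 = 0 | 1 = 1
(p2 | (p4 ^ p5)) <-> ((p2 & p3) | p3) = 1 <-> 1 = 1
(p5 -> (p5 ^ p3)) | ((p2 | (p4 ^ p5)) <-> ((p2 & p3) | p3)) = 0 | 1 = 1
(p2 & ~(p5 <-> p6)) -> ((p5 -> (p5 ^ p3)) | ((p2 | (p4 ^ p5)) <-> ((p2 & p3) | p3))) = 0 -> 1 = 1
(p4 ^ p3) ^ ((p2 & ~(p5 <-> p6)) -> ((p5 -> (p5 ^ p3)) | ((p2 | (p4 ^ p5)) <-> ((p2 & p3) | p3)))) = 1 ^ 1 = 0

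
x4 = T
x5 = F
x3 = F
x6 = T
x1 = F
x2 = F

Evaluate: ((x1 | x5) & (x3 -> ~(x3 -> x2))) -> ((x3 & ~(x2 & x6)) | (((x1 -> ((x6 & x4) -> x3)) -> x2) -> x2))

T

Substituting x4=T, x5=F, x3=F, x6=T, x1=F, x2=F:
x1 | x5 = F | F = F
x3 -> x2 = F -> F = T
~(x3 -> x2) = ~T = F
x3 -> ~(x3 -> x2) = F -> F = T
(x1 | x5) & (x3 -> ~(x3 -> x2)) = F & T = F
x2 & x6 = F & T = F
~(x2 & x6) = ~F = T
x3 & ~(x2 & x6) = F & T = F
x6 & x4 = T & T = T
(x6 & x4) -> x3 = T -> F = F
x1 -> ((x6 & x4) -> x3) = F -> F = T
(x1 -> ((x6 & x4) -> x3)) -> x2 = T -> F = F
((x1 -> ((x6 & x4) -> x3)) -> x2) -> x2 = F -> F = T
(x3 & ~(x2 & x6)) | (((x1 -> ((x6 & x4) -> x3)) -> x2) -> x2) = F | T = T
((x1 | x5) & (x3 -> ~(x3 -> x2))) -> ((x3 & ~(x2 & x6)) | (((x1 -> ((x6 & x4) -> x3)) -> x2) -> x2)) = F -> T = T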